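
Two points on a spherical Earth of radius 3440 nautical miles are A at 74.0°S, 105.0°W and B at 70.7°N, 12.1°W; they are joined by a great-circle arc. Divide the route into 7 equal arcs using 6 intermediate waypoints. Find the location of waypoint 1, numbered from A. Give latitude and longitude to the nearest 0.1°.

Convert each endpoint to a unit vector on the sphere (x = cos φ cos λ, y = cos φ sin λ, z = sin φ).
The central angle between the endpoints is δ = arccos(p₁·p₂) ≈ 2.719 rad (155.8°).
Interpolate at f = 1/7 with slerp weights a = sin((1−f)δ)/sin δ ≈ 1.767, b = sin(fδ)/sin δ ≈ 0.922.
p = a·p₁ + b·p₂ ≈ (0.172, -0.534, -0.828); φ = arcsin(p_z) ≈ -55.85°, λ = atan2(p_y, p_x) ≈ -72.15°.

≈ 55.9°S, 72.1°W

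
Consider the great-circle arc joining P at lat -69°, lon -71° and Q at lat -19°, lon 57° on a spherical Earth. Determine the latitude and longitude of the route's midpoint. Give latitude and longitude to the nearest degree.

≈ lat -58°, lon 36°

The haversine formula gives a central angle δ ≈ 1.475 rad (84.5°) between the endpoints.
Interpolate at f = 1/2 with slerp weights a = sin((1−f)δ)/sin δ ≈ 0.676, b = sin(fδ)/sin δ ≈ 0.676.
p = a·p₁ + b·p₂ ≈ (0.427, 0.307, -0.851); φ = arcsin(p_z) ≈ -58.29°, λ = atan2(p_y, p_x) ≈ 35.72°.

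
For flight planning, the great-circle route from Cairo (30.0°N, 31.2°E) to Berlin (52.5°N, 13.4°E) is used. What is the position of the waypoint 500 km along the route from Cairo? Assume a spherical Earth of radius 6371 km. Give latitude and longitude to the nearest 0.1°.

Write both endpoints as unit vectors p₁, p₂ with components (cos φ cos λ, cos φ sin λ, sin φ).
The central angle between the endpoints is δ = arccos(p₁·p₂) ≈ 0.454 rad (26.0°). The total great-circle distance is δ·R ≈ 0.454 × 6371 ≈ 2893 km, so the target fraction is f = 500/2893 ≈ 0.173.
Interpolate at f ≈ 0.173 with slerp weights a = sin((1−f)δ)/sin δ ≈ 0.836, b = sin(fδ)/sin δ ≈ 0.179.
p = a·p₁ + b·p₂ ≈ (0.725, 0.400, 0.560); φ = arcsin(p_z) ≈ 34.05°, λ = atan2(p_y, p_x) ≈ 28.90°.

≈ 34.1°N, 28.9°E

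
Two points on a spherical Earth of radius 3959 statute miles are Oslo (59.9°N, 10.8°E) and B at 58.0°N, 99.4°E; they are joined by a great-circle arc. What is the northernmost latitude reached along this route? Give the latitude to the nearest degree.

≈ 67°N

The great circle lies in the plane with unit normal n̂ = (p₁ × p₂)/|p₁ × p₂|.
Here n̂_z ≈ +0.395; the vertex latitude is φ_max = arccos|n̂_z| ≈ 66.7°.
Check via Clairaut: cos φ_max = |cos φ₁| · sin C = cos(59.9°)·sin(52.0°) ≈ 0.395, again giving ≈ 66.7°.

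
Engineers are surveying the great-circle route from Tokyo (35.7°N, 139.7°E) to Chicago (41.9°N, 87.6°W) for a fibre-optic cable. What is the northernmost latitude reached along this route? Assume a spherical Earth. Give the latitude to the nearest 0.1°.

≈ 63.6°N

The great circle lies in the plane with unit normal n̂ = (p₁ × p₂)/|p₁ × p₂|.
Here n̂_z ≈ +0.444; the vertex latitude is φ_max = arccos|n̂_z| ≈ 63.6°.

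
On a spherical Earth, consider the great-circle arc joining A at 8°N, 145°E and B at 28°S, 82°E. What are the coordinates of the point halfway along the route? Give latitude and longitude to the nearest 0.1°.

≈ 11.7°S, 115.5°E

From cos δ = sin φ₁ sin φ₂ + cos φ₁ cos φ₂ cos Δλ, the central angle is δ ≈ 1.233 rad (70.6°).
Interpolate at f = 1/2 with slerp weights a = sin((1−f)δ)/sin δ ≈ 0.613, b = sin(fδ)/sin δ ≈ 0.613.
p = a·p₁ + b·p₂ ≈ (-0.422, 0.884, -0.202); φ = arcsin(p_z) ≈ -11.68°, λ = atan2(p_y, p_x) ≈ 115.51°.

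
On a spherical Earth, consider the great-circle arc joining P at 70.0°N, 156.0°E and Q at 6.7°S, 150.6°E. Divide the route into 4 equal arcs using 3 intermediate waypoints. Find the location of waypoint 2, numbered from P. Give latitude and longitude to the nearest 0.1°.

The haversine formula gives a central angle δ ≈ 1.340 rad (76.8°) between the endpoints.
Interpolate at f = 2/4 with slerp weights a = sin((1−f)δ)/sin δ ≈ 0.638, b = sin(fδ)/sin δ ≈ 0.638.
p = a·p₁ + b·p₂ ≈ (-0.751, 0.400, 0.525); φ = arcsin(p_z) ≈ 31.67°, λ = atan2(p_y, p_x) ≈ 151.98°.

≈ 31.7°N, 152.0°E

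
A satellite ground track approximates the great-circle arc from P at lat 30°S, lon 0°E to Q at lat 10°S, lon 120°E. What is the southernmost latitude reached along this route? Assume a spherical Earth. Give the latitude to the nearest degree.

The great circle lies in the plane with unit normal n̂ = (p₁ × p₂)/|p₁ × p₂|.
Here n̂_z ≈ +0.785; the vertex latitude is φ_max = arccos|n̂_z| ≈ 38.3°.

≈ 38°S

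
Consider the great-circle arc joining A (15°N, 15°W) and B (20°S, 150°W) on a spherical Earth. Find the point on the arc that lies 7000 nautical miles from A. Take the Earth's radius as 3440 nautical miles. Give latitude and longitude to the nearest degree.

≈ (18°S, 129°W)

From cos δ = sin φ₁ sin φ₂ + cos φ₁ cos φ₂ cos Δλ, the central angle is δ ≈ 2.390 rad (136.9°). The total great-circle distance is δ·R ≈ 2.390 × 3440 ≈ 8220 nmi, so the target fraction is f = 7000/8220 ≈ 0.852.
Interpolate at f ≈ 0.852 with slerp weights a = sin((1−f)δ)/sin δ ≈ 0.508, b = sin(fδ)/sin δ ≈ 1.309.
p = a·p₁ + b·p₂ ≈ (-0.591, -0.742, -0.316); φ = arcsin(p_z) ≈ -18.43°, λ = atan2(p_y, p_x) ≈ -128.53°.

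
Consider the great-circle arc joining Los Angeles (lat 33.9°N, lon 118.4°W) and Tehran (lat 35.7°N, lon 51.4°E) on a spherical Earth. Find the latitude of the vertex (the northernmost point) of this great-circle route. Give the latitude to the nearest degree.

≈ 83°N

The great circle lies in the plane with unit normal n̂ = (p₁ × p₂)/|p₁ × p₂|.
Here n̂_z ≈ +0.127; the vertex latitude is φ_max = arccos|n̂_z| ≈ 82.7°.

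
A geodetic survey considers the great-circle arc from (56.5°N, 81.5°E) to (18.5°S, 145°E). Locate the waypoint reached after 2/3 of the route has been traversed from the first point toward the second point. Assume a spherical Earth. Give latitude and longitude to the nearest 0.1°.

The haversine formula gives a central angle δ ≈ 1.602 rad (91.8°) between the endpoints.
Interpolate at f = 2/3 with slerp weights a = sin((1−f)δ)/sin δ ≈ 0.509, b = sin(fδ)/sin δ ≈ 0.877.
p = a·p₁ + b·p₂ ≈ (-0.639, 0.755, 0.146); φ = arcsin(p_z) ≈ 8.42°, λ = atan2(p_y, p_x) ≈ 130.27°.

≈ (8.4°N, 130.3°E)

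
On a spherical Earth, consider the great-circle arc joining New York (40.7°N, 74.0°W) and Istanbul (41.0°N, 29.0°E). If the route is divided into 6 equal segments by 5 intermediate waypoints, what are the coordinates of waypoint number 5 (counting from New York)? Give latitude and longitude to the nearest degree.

Write both endpoints as unit vectors p₁, p₂ with components (cos φ cos λ, cos φ sin λ, sin φ).
The central angle between the endpoints is δ = arccos(p₁·p₂) ≈ 1.267 rad (72.6°).
Interpolate at f = 5/6 with slerp weights a = sin((1−f)δ)/sin δ ≈ 0.220, b = sin(fδ)/sin δ ≈ 0.912.
p = a·p₁ + b·p₂ ≈ (0.648, 0.174, 0.742); φ = arcsin(p_z) ≈ 47.87°, λ = atan2(p_y, p_x) ≈ 15.00°.

≈ (48°N, 15°E)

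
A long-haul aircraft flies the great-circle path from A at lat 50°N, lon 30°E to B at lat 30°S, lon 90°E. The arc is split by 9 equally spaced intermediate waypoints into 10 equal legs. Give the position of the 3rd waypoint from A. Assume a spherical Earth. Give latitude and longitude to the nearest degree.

Convert each endpoint to a unit vector on the sphere (x = cos φ cos λ, y = cos φ sin λ, z = sin φ).
The central angle between the endpoints is δ = arccos(p₁·p₂) ≈ 1.676 rad (96.0°).
Interpolate at f = 3/10 with slerp weights a = sin((1−f)δ)/sin δ ≈ 0.927, b = sin(fδ)/sin δ ≈ 0.484.
p = a·p₁ + b·p₂ ≈ (0.516, 0.717, 0.468); φ = arcsin(p_z) ≈ 27.90°, λ = atan2(p_y, p_x) ≈ 54.28°.

≈ lat 28°N, lon 54°E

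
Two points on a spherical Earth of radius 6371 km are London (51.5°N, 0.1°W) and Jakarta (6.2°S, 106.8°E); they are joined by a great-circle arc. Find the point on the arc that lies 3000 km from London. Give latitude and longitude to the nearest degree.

Convert each endpoint to a unit vector on the sphere (x = cos φ cos λ, y = cos φ sin λ, z = sin φ).
The central angle between the endpoints is δ = arccos(p₁·p₂) ≈ 1.838 rad (105.3°). The total great-circle distance is δ·R ≈ 1.838 × 6371 ≈ 11712 km, so the target fraction is f = 3000/11712 ≈ 0.256.
Interpolate at f ≈ 0.256 with slerp weights a = sin((1−f)δ)/sin δ ≈ 1.016, b = sin(fδ)/sin δ ≈ 0.470.
p = a·p₁ + b·p₂ ≈ (0.497, 0.447, 0.744); φ = arcsin(p_z) ≈ 48.07°, λ = atan2(p_y, p_x) ≈ 41.94°.

≈ (48°N, 42°E)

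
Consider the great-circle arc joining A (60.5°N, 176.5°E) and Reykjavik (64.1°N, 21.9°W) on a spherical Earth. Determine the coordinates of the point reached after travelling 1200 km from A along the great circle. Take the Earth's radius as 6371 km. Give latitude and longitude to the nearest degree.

Write both endpoints as unit vectors p₁, p₂ with components (cos φ cos λ, cos φ sin λ, sin φ).
The central angle between the endpoints is δ = arccos(p₁·p₂) ≈ 0.953 rad (54.6°). The total great-circle distance is δ·R ≈ 0.953 × 6371 ≈ 6075 km, so the target fraction is f = 1200/6075 ≈ 0.198.
Interpolate at f ≈ 0.198 with slerp weights a = sin((1−f)δ)/sin δ ≈ 0.849, b = sin(fδ)/sin δ ≈ 0.230.
p = a·p₁ + b·p₂ ≈ (-0.324, -0.012, 0.946); φ = arcsin(p_z) ≈ 71.06°, λ = atan2(p_y, p_x) ≈ -177.90°.

≈ (71°N, 178°W)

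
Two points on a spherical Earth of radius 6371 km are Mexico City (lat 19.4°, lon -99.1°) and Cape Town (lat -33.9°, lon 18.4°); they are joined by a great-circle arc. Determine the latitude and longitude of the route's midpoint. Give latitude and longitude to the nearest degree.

The haversine formula gives a central angle δ ≈ 2.149 rad (123.1°) between the endpoints.
Interpolate at f = 1/2 with slerp weights a = sin((1−f)δ)/sin δ ≈ 1.050, b = sin(fδ)/sin δ ≈ 1.050.
p = a·p₁ + b·p₂ ≈ (0.671, -0.703, -0.237); φ = arcsin(p_z) ≈ -13.71°, λ = atan2(p_y, p_x) ≈ -46.36°.

≈ lat -14°, lon -46°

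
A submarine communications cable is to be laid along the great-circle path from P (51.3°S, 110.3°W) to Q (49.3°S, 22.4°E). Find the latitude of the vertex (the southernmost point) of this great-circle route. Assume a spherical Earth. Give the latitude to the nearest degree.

The great circle lies in the plane with unit normal n̂ = (p₁ × p₂)/|p₁ × p₂|.
Here n̂_z ≈ +0.316; the vertex latitude is φ_max = arccos|n̂_z| ≈ 71.6°.
Check via Clairaut: cos φ_max = |cos φ₁| · sin C = cos(51.3°)·sin(149.7°) ≈ 0.316, again giving ≈ 71.6°.

≈ 72°S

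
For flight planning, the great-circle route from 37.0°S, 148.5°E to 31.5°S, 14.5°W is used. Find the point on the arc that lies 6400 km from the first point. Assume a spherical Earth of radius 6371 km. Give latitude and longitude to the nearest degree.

Convert each endpoint to a unit vector on the sphere (x = cos φ cos λ, y = cos φ sin λ, z = sin φ).
The central angle between the endpoints is δ = arccos(p₁·p₂) ≈ 1.914 rad (109.7°). The total great-circle distance is δ·R ≈ 1.914 × 6371 ≈ 12196 km, so the target fraction is f = 6400/12196 ≈ 0.525.
Interpolate at f ≈ 0.525 with slerp weights a = sin((1−f)δ)/sin δ ≈ 0.838, b = sin(fδ)/sin δ ≈ 0.896.
p = a·p₁ + b·p₂ ≈ (0.169, 0.158, -0.973); φ = arcsin(p_z) ≈ -76.60°, λ = atan2(p_y, p_x) ≈ 43.15°.

≈ 77°S, 43°E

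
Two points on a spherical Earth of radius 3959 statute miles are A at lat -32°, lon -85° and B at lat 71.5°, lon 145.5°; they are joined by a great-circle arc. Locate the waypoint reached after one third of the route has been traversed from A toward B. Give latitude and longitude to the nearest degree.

≈ lat 10°, lon -99°

The haversine formula gives a central angle δ ≈ 2.310 rad (132.4°) between the endpoints.
Interpolate at f = 1/3 with slerp weights a = sin((1−f)δ)/sin δ ≈ 1.353, b = sin(fδ)/sin δ ≈ 0.942.
p = a·p₁ + b·p₂ ≈ (-0.146, -0.973, 0.177); φ = arcsin(p_z) ≈ 10.17°, λ = atan2(p_y, p_x) ≈ -98.55°.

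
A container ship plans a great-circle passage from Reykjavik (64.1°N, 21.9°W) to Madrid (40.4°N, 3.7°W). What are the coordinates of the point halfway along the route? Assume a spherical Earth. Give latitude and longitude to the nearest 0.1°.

Write both endpoints as unit vectors p₁, p₂ with components (cos φ cos λ, cos φ sin λ, sin φ).
The central angle between the endpoints is δ = arccos(p₁·p₂) ≈ 0.453 rad (26.0°).
Interpolate at f = 1/2 with slerp weights a = sin((1−f)δ)/sin δ ≈ 0.513, b = sin(fδ)/sin δ ≈ 0.513.
p = a·p₁ + b·p₂ ≈ (0.598, -0.109, 0.794); φ = arcsin(p_z) ≈ 52.57°, λ = atan2(p_y, p_x) ≈ -10.31°.

≈ (52.6°N, 10.3°W)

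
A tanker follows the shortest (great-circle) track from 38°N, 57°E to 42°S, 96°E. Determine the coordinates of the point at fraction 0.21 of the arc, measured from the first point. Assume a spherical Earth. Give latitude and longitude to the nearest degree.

From cos δ = sin φ₁ sin φ₂ + cos φ₁ cos φ₂ cos Δλ, the central angle is δ ≈ 1.528 rad (87.5°).
Interpolate at f = 0.21 with slerp weights a = sin((1−f)δ)/sin δ ≈ 0.935, b = sin(fδ)/sin δ ≈ 0.316.
p = a·p₁ + b·p₂ ≈ (0.377, 0.851, 0.365); φ = arcsin(p_z) ≈ 21.39°, λ = atan2(p_y, p_x) ≈ 66.12°.

≈ 21°N, 66°E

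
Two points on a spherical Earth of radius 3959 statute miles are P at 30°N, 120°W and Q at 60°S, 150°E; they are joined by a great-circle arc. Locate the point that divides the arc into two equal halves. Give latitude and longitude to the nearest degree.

From cos δ = sin φ₁ sin φ₂ + cos φ₁ cos φ₂ cos Δλ, the central angle is δ ≈ 2.019 rad (115.7°).
Interpolate at f = 1/2 with slerp weights a = sin((1−f)δ)/sin δ ≈ 0.939, b = sin(fδ)/sin δ ≈ 0.939.
p = a·p₁ + b·p₂ ≈ (-0.813, -0.470, -0.344); φ = arcsin(p_z) ≈ -20.10°, λ = atan2(p_y, p_x) ≈ -150.00°.

≈ 20°S, 150°W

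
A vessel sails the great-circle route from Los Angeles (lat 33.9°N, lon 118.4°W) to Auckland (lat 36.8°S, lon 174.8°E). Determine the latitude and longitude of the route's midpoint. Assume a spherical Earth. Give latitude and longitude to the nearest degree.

Write both endpoints as unit vectors p₁, p₂ with components (cos φ cos λ, cos φ sin λ, sin φ).
The central angle between the endpoints is δ = arccos(p₁·p₂) ≈ 1.643 rad (94.1°).
Interpolate at f = 1/2 with slerp weights a = sin((1−f)δ)/sin δ ≈ 0.734, b = sin(fδ)/sin δ ≈ 0.734.
p = a·p₁ + b·p₂ ≈ (-0.875, -0.483, -0.030); φ = arcsin(p_z) ≈ -1.74°, λ = atan2(p_y, p_x) ≈ -151.12°.

≈ lat 2°S, lon 151°W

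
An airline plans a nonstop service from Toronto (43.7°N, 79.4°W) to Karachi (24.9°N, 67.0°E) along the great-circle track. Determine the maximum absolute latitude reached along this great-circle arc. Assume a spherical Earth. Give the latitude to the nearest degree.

The great circle lies in the plane with unit normal n̂ = (p₁ × p₂)/|p₁ × p₂|.
Here n̂_z ≈ +0.375; the vertex latitude is φ_max = arccos|n̂_z| ≈ 68.0°.
Check via Clairaut: cos φ_max = |cos φ₁| · sin C = cos(43.7°)·sin(31.3°) ≈ 0.375, again giving ≈ 68.0°.

≈ 68°N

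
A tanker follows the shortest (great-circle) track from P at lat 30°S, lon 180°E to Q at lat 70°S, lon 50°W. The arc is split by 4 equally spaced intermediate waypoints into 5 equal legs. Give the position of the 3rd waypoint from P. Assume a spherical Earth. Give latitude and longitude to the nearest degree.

Convert each endpoint to a unit vector on the sphere (x = cos φ cos λ, y = cos φ sin λ, z = sin φ).
The central angle between the endpoints is δ = arccos(p₁·p₂) ≈ 1.288 rad (73.8°).
Interpolate at f = 3/5 with slerp weights a = sin((1−f)δ)/sin δ ≈ 0.513, b = sin(fδ)/sin δ ≈ 0.727.
p = a·p₁ + b·p₂ ≈ (-0.284, -0.190, -0.940); φ = arcsin(p_z) ≈ -69.98°, λ = atan2(p_y, p_x) ≈ -146.20°.

≈ lat 70°S, lon 146°W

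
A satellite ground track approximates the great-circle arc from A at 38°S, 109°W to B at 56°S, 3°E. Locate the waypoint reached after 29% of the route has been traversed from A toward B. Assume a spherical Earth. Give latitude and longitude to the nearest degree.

≈ 54°S, 90°W

Write both endpoints as unit vectors p₁, p₂ with components (cos φ cos λ, cos φ sin λ, sin φ).
The central angle between the endpoints is δ = arccos(p₁·p₂) ≈ 1.218 rad (69.8°).
Interpolate at f = 0.29 with slerp weights a = sin((1−f)δ)/sin δ ≈ 0.811, b = sin(fδ)/sin δ ≈ 0.369.
p = a·p₁ + b·p₂ ≈ (-0.002, -0.593, -0.805); φ = arcsin(p_z) ≈ -53.60°, λ = atan2(p_y, p_x) ≈ -90.21°.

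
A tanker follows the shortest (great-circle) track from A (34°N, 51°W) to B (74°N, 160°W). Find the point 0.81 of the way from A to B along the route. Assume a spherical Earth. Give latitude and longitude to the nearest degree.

≈ (75°N, 114°W)

Write both endpoints as unit vectors p₁, p₂ with components (cos φ cos λ, cos φ sin λ, sin φ).
The central angle between the endpoints is δ = arccos(p₁·p₂) ≈ 1.089 rad (62.4°).
Interpolate at f = 0.81 with slerp weights a = sin((1−f)δ)/sin δ ≈ 0.232, b = sin(fδ)/sin δ ≈ 0.871.
p = a·p₁ + b·p₂ ≈ (-0.105, -0.232, 0.967); φ = arcsin(p_z) ≈ 75.28°, λ = atan2(p_y, p_x) ≈ -114.34°.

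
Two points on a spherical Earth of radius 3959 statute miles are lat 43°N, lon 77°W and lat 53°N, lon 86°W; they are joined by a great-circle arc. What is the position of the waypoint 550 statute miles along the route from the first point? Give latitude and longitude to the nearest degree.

≈ lat 50°N, lon 83°W

The haversine formula gives a central angle δ ≈ 0.203 rad (11.7°) between the endpoints. The total great-circle distance is δ·R ≈ 0.203 × 3959 ≈ 805 mi, so the target fraction is f = 550/805 ≈ 0.683.
Interpolate at f ≈ 0.683 with slerp weights a = sin((1−f)δ)/sin δ ≈ 0.319, b = sin(fδ)/sin δ ≈ 0.686.
p = a·p₁ + b·p₂ ≈ (0.081, -0.639, 0.765); φ = arcsin(p_z) ≈ 49.91°, λ = atan2(p_y, p_x) ≈ -82.75°.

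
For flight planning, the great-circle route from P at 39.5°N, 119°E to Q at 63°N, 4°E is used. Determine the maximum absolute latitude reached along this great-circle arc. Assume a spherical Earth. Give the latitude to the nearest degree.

≈ 70°N

The great circle lies in the plane with unit normal n̂ = (p₁ × p₂)/|p₁ × p₂|.
Here n̂_z ≈ -0.350; the vertex latitude is φ_max = arccos|n̂_z| ≈ 69.5°.
Check via Clairaut: cos φ_max = |cos φ₁| · sin C = cos(39.5°)·sin(26.9°) ≈ 0.350, again giving ≈ 69.5°.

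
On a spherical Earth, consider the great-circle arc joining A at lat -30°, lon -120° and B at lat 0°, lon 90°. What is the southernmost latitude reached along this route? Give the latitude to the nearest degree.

≈ -49°

The great circle lies in the plane with unit normal n̂ = (p₁ × p₂)/|p₁ × p₂|.
Here n̂_z ≈ -0.655; the vertex latitude is φ_max = arccos|n̂_z| ≈ 49.1°.
Check via Clairaut: cos φ_max = |cos φ₁| · sin C = cos(30.0°)·sin(130.9°) ≈ 0.655, again giving ≈ 49.1°.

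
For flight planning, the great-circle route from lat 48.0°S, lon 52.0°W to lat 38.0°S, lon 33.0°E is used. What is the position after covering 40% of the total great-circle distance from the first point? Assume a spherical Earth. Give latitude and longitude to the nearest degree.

≈ lat 52°S, lon 15°W

Write both endpoints as unit vectors p₁, p₂ with components (cos φ cos λ, cos φ sin λ, sin φ).
The central angle between the endpoints is δ = arccos(p₁·p₂) ≈ 1.043 rad (59.8°).
Interpolate at f = 0.40 with slerp weights a = sin((1−f)δ)/sin δ ≈ 0.678, b = sin(fδ)/sin δ ≈ 0.469.
p = a·p₁ + b·p₂ ≈ (0.589, -0.156, -0.793); φ = arcsin(p_z) ≈ -52.43°, λ = atan2(p_y, p_x) ≈ -14.85°.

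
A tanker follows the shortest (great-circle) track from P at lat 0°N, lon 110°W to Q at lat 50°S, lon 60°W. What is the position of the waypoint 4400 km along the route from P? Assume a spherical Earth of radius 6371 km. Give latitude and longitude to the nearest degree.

Write both endpoints as unit vectors p₁, p₂ with components (cos φ cos λ, cos φ sin λ, sin φ).
The central angle between the endpoints is δ = arccos(p₁·p₂) ≈ 1.145 rad (65.6°). The total great-circle distance is δ·R ≈ 1.145 × 6371 ≈ 7294 km, so the target fraction is f = 4400/7294 ≈ 0.603.
Interpolate at f ≈ 0.603 with slerp weights a = sin((1−f)δ)/sin δ ≈ 0.482, b = sin(fδ)/sin δ ≈ 0.700.
p = a·p₁ + b·p₂ ≈ (0.060, -0.842, -0.536); φ = arcsin(p_z) ≈ -32.40°, λ = atan2(p_y, p_x) ≈ -85.92°.

≈ lat 32°S, lon 86°W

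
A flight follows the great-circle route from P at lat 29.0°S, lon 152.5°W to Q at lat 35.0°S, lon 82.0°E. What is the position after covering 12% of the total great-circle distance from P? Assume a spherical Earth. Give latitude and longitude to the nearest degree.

≈ lat 37°S, lon 162°W

The haversine formula gives a central angle δ ≈ 1.709 rad (97.9°) between the endpoints.
Interpolate at f = 0.12 with slerp weights a = sin((1−f)δ)/sin δ ≈ 1.007, b = sin(fδ)/sin δ ≈ 0.206.
p = a·p₁ + b·p₂ ≈ (-0.758, -0.240, -0.606); φ = arcsin(p_z) ≈ -37.33°, λ = atan2(p_y, p_x) ≈ -162.43°.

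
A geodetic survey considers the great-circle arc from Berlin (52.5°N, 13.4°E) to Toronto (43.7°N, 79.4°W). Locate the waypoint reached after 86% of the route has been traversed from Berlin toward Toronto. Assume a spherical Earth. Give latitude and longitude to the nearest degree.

≈ (49°N, 70°W)

Convert each endpoint to a unit vector on the sphere (x = cos φ cos λ, y = cos φ sin λ, z = sin φ).
The central angle between the endpoints is δ = arccos(p₁·p₂) ≈ 1.016 rad (58.2°).
Interpolate at f = 0.86 with slerp weights a = sin((1−f)δ)/sin δ ≈ 0.167, b = sin(fδ)/sin δ ≈ 0.902.
p = a·p₁ + b·p₂ ≈ (0.219, -0.618, 0.756); φ = arcsin(p_z) ≈ 49.07°, λ = atan2(p_y, p_x) ≈ -70.49°.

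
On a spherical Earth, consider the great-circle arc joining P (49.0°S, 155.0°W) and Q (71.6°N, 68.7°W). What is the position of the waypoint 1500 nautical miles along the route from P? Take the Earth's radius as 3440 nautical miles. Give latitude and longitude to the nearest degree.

≈ (26°S, 143°W)

The haversine formula gives a central angle δ ≈ 2.350 rad (134.6°) between the endpoints. The total great-circle distance is δ·R ≈ 2.350 × 3440 ≈ 8084 nmi, so the target fraction is f = 1500/8084 ≈ 0.186.
Interpolate at f ≈ 0.186 with slerp weights a = sin((1−f)δ)/sin δ ≈ 1.324, b = sin(fδ)/sin δ ≈ 0.594.
p = a·p₁ + b·p₂ ≈ (-0.719, -0.542, -0.436); φ = arcsin(p_z) ≈ -25.83°, λ = atan2(p_y, p_x) ≈ -143.01°.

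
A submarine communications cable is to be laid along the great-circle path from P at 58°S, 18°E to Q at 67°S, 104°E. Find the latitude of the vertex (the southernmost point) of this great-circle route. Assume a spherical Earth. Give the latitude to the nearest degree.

≈ 70°S

The great circle lies in the plane with unit normal n̂ = (p₁ × p₂)/|p₁ × p₂|.
Here n̂_z ≈ +0.341; the vertex latitude is φ_max = arccos|n̂_z| ≈ 70.1°.
Check via Clairaut: cos φ_max = |cos φ₁| · sin C = cos(58.0°)·sin(140.0°) ≈ 0.341, again giving ≈ 70.1°.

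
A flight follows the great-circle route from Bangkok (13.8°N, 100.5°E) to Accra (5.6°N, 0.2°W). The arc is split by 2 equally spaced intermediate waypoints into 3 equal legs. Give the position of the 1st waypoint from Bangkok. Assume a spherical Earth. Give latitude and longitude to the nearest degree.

Write both endpoints as unit vectors p₁, p₂ with components (cos φ cos λ, cos φ sin λ, sin φ).
The central angle between the endpoints is δ = arccos(p₁·p₂) ≈ 1.728 rad (99.0°).
Interpolate at f = 1/3 with slerp weights a = sin((1−f)δ)/sin δ ≈ 0.925, b = sin(fδ)/sin δ ≈ 0.551.
p = a·p₁ + b·p₂ ≈ (0.385, 0.881, 0.274); φ = arcsin(p_z) ≈ 15.93°, λ = atan2(p_y, p_x) ≈ 66.40°.

≈ 16°N, 66°E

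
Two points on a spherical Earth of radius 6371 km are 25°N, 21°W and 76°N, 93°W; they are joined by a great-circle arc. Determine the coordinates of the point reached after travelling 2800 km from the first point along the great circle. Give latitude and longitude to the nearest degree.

≈ 49°N, 31°W

From cos δ = sin φ₁ sin φ₂ + cos φ₁ cos φ₂ cos Δλ, the central angle is δ ≈ 1.073 rad (61.5°). The total great-circle distance is δ·R ≈ 1.073 × 6371 ≈ 6834 km, so the target fraction is f = 2800/6834 ≈ 0.410.
Interpolate at f ≈ 0.410 with slerp weights a = sin((1−f)δ)/sin δ ≈ 0.674, b = sin(fδ)/sin δ ≈ 0.484.
p = a·p₁ + b·p₂ ≈ (0.564, -0.336, 0.755); φ = arcsin(p_z) ≈ 48.99°, λ = atan2(p_y, p_x) ≈ -30.78°.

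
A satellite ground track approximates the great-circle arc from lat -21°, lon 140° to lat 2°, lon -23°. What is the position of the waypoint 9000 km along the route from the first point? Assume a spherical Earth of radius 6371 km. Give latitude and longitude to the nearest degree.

From cos δ = sin φ₁ sin φ₂ + cos φ₁ cos φ₂ cos Δλ, the central angle is δ ≈ 2.702 rad (154.8°). The total great-circle distance is δ·R ≈ 2.702 × 6371 ≈ 17212 km, so the target fraction is f = 9000/17212 ≈ 0.523.
Interpolate at f ≈ 0.523 with slerp weights a = sin((1−f)δ)/sin δ ≈ 2.255, b = sin(fδ)/sin δ ≈ 2.318.
p = a·p₁ + b·p₂ ≈ (0.520, 0.448, -0.727); φ = arcsin(p_z) ≈ -46.66°, λ = atan2(p_y, p_x) ≈ 40.74°.

≈ lat -47°, lon 41°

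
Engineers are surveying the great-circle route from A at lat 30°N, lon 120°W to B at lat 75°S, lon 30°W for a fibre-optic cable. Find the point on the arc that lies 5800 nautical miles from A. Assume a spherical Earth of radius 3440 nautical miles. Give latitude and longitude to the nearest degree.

Convert each endpoint to a unit vector on the sphere (x = cos φ cos λ, y = cos φ sin λ, z = sin φ).
The central angle between the endpoints is δ = arccos(p₁·p₂) ≈ 2.075 rad (118.9°). The total great-circle distance is δ·R ≈ 2.075 × 3440 ≈ 7137 nmi, so the target fraction is f = 5800/7137 ≈ 0.813.
Interpolate at f ≈ 0.813 with slerp weights a = sin((1−f)δ)/sin δ ≈ 0.433, b = sin(fδ)/sin δ ≈ 1.134.
p = a·p₁ + b·p₂ ≈ (0.067, -0.471, -0.879); φ = arcsin(p_z) ≈ -61.56°, λ = atan2(p_y, p_x) ≈ -81.93°.

≈ lat 62°S, lon 82°W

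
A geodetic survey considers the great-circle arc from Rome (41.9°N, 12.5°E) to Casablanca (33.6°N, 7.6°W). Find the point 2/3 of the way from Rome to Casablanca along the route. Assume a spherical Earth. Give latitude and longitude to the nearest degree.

≈ 37°N, 1°W

Convert each endpoint to a unit vector on the sphere (x = cos φ cos λ, y = cos φ sin λ, z = sin φ).
The central angle between the endpoints is δ = arccos(p₁·p₂) ≈ 0.312 rad (17.9°).
Interpolate at f = 2/3 with slerp weights a = sin((1−f)δ)/sin δ ≈ 0.338, b = sin(fδ)/sin δ ≈ 0.673.
p = a·p₁ + b·p₂ ≈ (0.801, -0.020, 0.598); φ = arcsin(p_z) ≈ 36.74°, λ = atan2(p_y, p_x) ≈ -1.40°.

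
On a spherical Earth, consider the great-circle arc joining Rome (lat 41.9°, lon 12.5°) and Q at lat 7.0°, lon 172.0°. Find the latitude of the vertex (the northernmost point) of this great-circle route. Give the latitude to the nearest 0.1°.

The great circle lies in the plane with unit normal n̂ = (p₁ × p₂)/|p₁ × p₂|.
Here n̂_z ≈ +0.327; the vertex latitude is φ_max = arccos|n̂_z| ≈ 70.9°.
Check via Clairaut: cos φ_max = |cos φ₁| · sin C = cos(41.9°)·sin(26.0°) ≈ 0.327, again giving ≈ 70.9°.

≈ 70.9°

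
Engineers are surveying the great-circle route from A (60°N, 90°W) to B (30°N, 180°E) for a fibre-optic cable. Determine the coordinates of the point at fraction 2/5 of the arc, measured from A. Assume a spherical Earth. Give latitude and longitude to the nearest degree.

≈ (57°N, 140°W)

From cos δ = sin φ₁ sin φ₂ + cos φ₁ cos φ₂ cos Δλ, the central angle is δ ≈ 1.123 rad (64.3°).
Interpolate at f = 2/5 with slerp weights a = sin((1−f)δ)/sin δ ≈ 0.692, b = sin(fδ)/sin δ ≈ 0.482.
p = a·p₁ + b·p₂ ≈ (-0.417, -0.346, 0.840); φ = arcsin(p_z) ≈ 57.18°, λ = atan2(p_y, p_x) ≈ -140.32°.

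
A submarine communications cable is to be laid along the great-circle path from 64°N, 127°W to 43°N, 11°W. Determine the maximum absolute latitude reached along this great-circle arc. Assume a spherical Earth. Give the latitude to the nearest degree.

The great circle lies in the plane with unit normal n̂ = (p₁ × p₂)/|p₁ × p₂|.
Here n̂_z ≈ +0.327; the vertex latitude is φ_max = arccos|n̂_z| ≈ 70.9°.
Check via Clairaut: cos φ_max = |cos φ₁| · sin C = cos(64.0°)·sin(48.2°) ≈ 0.327, again giving ≈ 70.9°.

≈ 71°N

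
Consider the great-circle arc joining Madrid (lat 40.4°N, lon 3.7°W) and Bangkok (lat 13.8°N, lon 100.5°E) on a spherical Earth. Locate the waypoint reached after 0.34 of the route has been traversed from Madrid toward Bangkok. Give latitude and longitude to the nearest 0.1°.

Write both endpoints as unit vectors p₁, p₂ with components (cos φ cos λ, cos φ sin λ, sin φ).
The central angle between the endpoints is δ = arccos(p₁·p₂) ≈ 1.598 rad (91.5°).
Interpolate at f = 0.34 with slerp weights a = sin((1−f)δ)/sin δ ≈ 0.870, b = sin(fδ)/sin δ ≈ 0.517.
p = a·p₁ + b·p₂ ≈ (0.570, 0.451, 0.687); φ = arcsin(p_z) ≈ 43.41°, λ = atan2(p_y, p_x) ≈ 38.37°.

≈ lat 43.4°N, lon 38.4°E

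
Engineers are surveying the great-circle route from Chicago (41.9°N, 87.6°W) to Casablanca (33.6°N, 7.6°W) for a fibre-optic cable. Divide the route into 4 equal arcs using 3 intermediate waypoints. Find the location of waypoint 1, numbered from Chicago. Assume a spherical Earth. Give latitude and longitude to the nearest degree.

The haversine formula gives a central angle δ ≈ 1.073 rad (61.5°) between the endpoints.
Interpolate at f = 1/4 with slerp weights a = sin((1−f)δ)/sin δ ≈ 0.820, b = sin(fδ)/sin δ ≈ 0.302.
p = a·p₁ + b·p₂ ≈ (0.275, -0.643, 0.715); φ = arcsin(p_z) ≈ 45.62°, λ = atan2(p_y, p_x) ≈ -66.88°.

≈ 46°N, 67°W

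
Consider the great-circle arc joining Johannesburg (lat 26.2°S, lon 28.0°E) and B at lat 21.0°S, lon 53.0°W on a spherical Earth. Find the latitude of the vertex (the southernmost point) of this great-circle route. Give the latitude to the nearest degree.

≈ 30°S

The great circle lies in the plane with unit normal n̂ = (p₁ × p₂)/|p₁ × p₂|.
Here n̂_z ≈ -0.864; the vertex latitude is φ_max = arccos|n̂_z| ≈ 30.2°.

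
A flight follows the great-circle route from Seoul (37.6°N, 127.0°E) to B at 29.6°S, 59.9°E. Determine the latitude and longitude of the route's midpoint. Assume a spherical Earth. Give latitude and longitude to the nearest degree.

From cos δ = sin φ₁ sin φ₂ + cos φ₁ cos φ₂ cos Δλ, the central angle is δ ≈ 1.604 rad (91.9°).
Interpolate at f = 1/2 with slerp weights a = sin((1−f)δ)/sin δ ≈ 0.719, b = sin(fδ)/sin δ ≈ 0.719.
p = a·p₁ + b·p₂ ≈ (-0.029, 0.996, 0.084); φ = arcsin(p_z) ≈ 4.79°, λ = atan2(p_y, p_x) ≈ 91.69°.

≈ 5°N, 92°E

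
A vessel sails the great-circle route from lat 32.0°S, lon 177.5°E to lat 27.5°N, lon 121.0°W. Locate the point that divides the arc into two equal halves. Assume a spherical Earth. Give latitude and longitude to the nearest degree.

Write both endpoints as unit vectors p₁, p₂ with components (cos φ cos λ, cos φ sin λ, sin φ).
The central angle between the endpoints is δ = arccos(p₁·p₂) ≈ 1.456 rad (83.4°).
Interpolate at f = 1/2 with slerp weights a = sin((1−f)δ)/sin δ ≈ 0.670, b = sin(fδ)/sin δ ≈ 0.670.
p = a·p₁ + b·p₂ ≈ (-0.874, -0.485, -0.046); φ = arcsin(p_z) ≈ -2.62°, λ = atan2(p_y, p_x) ≈ -150.98°.

≈ lat 3°S, lon 151°W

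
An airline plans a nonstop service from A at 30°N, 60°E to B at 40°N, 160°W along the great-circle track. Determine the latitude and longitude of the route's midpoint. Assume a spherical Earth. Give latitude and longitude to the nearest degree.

Convert each endpoint to a unit vector on the sphere (x = cos φ cos λ, y = cos φ sin λ, z = sin φ).
The central angle between the endpoints is δ = arccos(p₁·p₂) ≈ 1.759 rad (100.8°).
Interpolate at f = 1/2 with slerp weights a = sin((1−f)δ)/sin δ ≈ 0.784, b = sin(fδ)/sin δ ≈ 0.784.
p = a·p₁ + b·p₂ ≈ (-0.225, 0.383, 0.896); φ = arcsin(p_z) ≈ 63.65°, λ = atan2(p_y, p_x) ≈ 120.45°.

≈ 64°N, 120°E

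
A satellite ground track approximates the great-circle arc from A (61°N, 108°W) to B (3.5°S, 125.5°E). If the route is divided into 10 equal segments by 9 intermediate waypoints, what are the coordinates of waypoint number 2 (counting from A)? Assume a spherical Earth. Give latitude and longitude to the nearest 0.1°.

From cos δ = sin φ₁ sin φ₂ + cos φ₁ cos φ₂ cos Δλ, the central angle is δ ≈ 1.919 rad (110.0°).
Interpolate at f = 2/10 with slerp weights a = sin((1−f)δ)/sin δ ≈ 1.063, b = sin(fδ)/sin δ ≈ 0.398.
p = a·p₁ + b·p₂ ≈ (-0.390, -0.167, 0.906); φ = arcsin(p_z) ≈ 64.90°, λ = atan2(p_y, p_x) ≈ -156.89°.

≈ (64.9°N, 156.9°W)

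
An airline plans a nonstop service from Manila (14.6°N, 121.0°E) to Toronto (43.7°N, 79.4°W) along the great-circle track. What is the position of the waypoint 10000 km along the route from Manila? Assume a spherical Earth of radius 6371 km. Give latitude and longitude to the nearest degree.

≈ (68°N, 109°W)

Write both endpoints as unit vectors p₁, p₂ with components (cos φ cos λ, cos φ sin λ, sin φ).
The central angle between the endpoints is δ = arccos(p₁·p₂) ≈ 2.073 rad (118.8°). The total great-circle distance is δ·R ≈ 2.073 × 6371 ≈ 13209 km, so the target fraction is f = 10000/13209 ≈ 0.757.
Interpolate at f ≈ 0.757 with slerp weights a = sin((1−f)δ)/sin δ ≈ 0.551, b = sin(fδ)/sin δ ≈ 1.141.
p = a·p₁ + b·p₂ ≈ (-0.123, -0.354, 0.927); φ = arcsin(p_z) ≈ 67.99°, λ = atan2(p_y, p_x) ≈ -109.12°.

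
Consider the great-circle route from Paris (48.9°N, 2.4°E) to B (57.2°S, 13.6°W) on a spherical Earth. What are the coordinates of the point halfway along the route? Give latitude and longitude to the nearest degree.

From cos δ = sin φ₁ sin φ₂ + cos φ₁ cos φ₂ cos Δλ, the central angle is δ ≈ 1.866 rad (106.9°).
Interpolate at f = 1/2 with slerp weights a = sin((1−f)δ)/sin δ ≈ 0.840, b = sin(fδ)/sin δ ≈ 0.840.
p = a·p₁ + b·p₂ ≈ (0.994, -0.084, -0.073); φ = arcsin(p_z) ≈ -4.19°, λ = atan2(p_y, p_x) ≈ -4.82°.

≈ (4°S, 5°W)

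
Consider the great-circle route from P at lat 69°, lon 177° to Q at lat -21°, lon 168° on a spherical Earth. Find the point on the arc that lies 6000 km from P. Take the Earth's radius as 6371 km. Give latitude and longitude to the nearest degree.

≈ lat 15°, lon 170°

Write both endpoints as unit vectors p₁, p₂ with components (cos φ cos λ, cos φ sin λ, sin φ).
The central angle between the endpoints is δ = arccos(p₁·p₂) ≈ 1.575 rad (90.2°). The total great-circle distance is δ·R ≈ 1.575 × 6371 ≈ 10034 km, so the target fraction is f = 6000/10034 ≈ 0.598.
Interpolate at f ≈ 0.598 with slerp weights a = sin((1−f)δ)/sin δ ≈ 0.592, b = sin(fδ)/sin δ ≈ 0.809.
p = a·p₁ + b·p₂ ≈ (-0.950, 0.168, 0.263); φ = arcsin(p_z) ≈ 15.23°, λ = atan2(p_y, p_x) ≈ 169.97°.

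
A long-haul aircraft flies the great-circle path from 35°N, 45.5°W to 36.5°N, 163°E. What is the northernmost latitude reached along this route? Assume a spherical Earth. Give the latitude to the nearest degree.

The great circle lies in the plane with unit normal n̂ = (p₁ × p₂)/|p₁ × p₂|.
Here n̂_z ≈ -0.323; the vertex latitude is φ_max = arccos|n̂_z| ≈ 71.1°.
Check via Clairaut: cos φ_max = |cos φ₁| · sin C = cos(35.0°)·sin(23.3°) ≈ 0.323, again giving ≈ 71.1°.

≈ 71°N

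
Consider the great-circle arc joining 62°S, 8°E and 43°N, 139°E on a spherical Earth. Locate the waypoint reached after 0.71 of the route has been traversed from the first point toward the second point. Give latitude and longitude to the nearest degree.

≈ 7°N, 114°E

Convert each endpoint to a unit vector on the sphere (x = cos φ cos λ, y = cos φ sin λ, z = sin φ).
The central angle between the endpoints is δ = arccos(p₁·p₂) ≈ 2.545 rad (145.8°).
Interpolate at f = 0.71 with slerp weights a = sin((1−f)δ)/sin δ ≈ 1.198, b = sin(fδ)/sin δ ≈ 1.731.
p = a·p₁ + b·p₂ ≈ (-0.398, 0.909, 0.123); φ = arcsin(p_z) ≈ 7.05°, λ = atan2(p_y, p_x) ≈ 113.67°.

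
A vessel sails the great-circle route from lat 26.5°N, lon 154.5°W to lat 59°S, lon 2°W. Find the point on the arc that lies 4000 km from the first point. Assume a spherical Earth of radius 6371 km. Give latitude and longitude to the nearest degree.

≈ lat 7°S, lon 141°W

Convert each endpoint to a unit vector on the sphere (x = cos φ cos λ, y = cos φ sin λ, z = sin φ).
The central angle between the endpoints is δ = arccos(p₁·p₂) ≈ 2.484 rad (142.3°). The total great-circle distance is δ·R ≈ 2.484 × 6371 ≈ 15824 km, so the target fraction is f = 4000/15824 ≈ 0.253.
Interpolate at f ≈ 0.253 with slerp weights a = sin((1−f)δ)/sin δ ≈ 1.570, b = sin(fδ)/sin δ ≈ 0.961.
p = a·p₁ + b·p₂ ≈ (-0.773, -0.622, -0.123); φ = arcsin(p_z) ≈ -7.08°, λ = atan2(p_y, p_x) ≈ -141.19°.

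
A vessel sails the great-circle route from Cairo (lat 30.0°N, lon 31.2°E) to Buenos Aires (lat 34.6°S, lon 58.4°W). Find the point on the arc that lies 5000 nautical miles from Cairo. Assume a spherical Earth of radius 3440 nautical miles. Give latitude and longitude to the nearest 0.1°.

Write both endpoints as unit vectors p₁, p₂ with components (cos φ cos λ, cos φ sin λ, sin φ).
The central angle between the endpoints is δ = arccos(p₁·p₂) ≈ 1.853 rad (106.2°). The total great-circle distance is δ·R ≈ 1.853 × 3440 ≈ 6376 nmi, so the target fraction is f = 5000/6376 ≈ 0.784.
Interpolate at f ≈ 0.784 with slerp weights a = sin((1−f)δ)/sin δ ≈ 0.406, b = sin(fδ)/sin δ ≈ 1.034.
p = a·p₁ + b·p₂ ≈ (0.746, -0.543, -0.384); φ = arcsin(p_z) ≈ -22.61°, λ = atan2(p_y, p_x) ≈ -36.04°.

≈ lat 22.6°S, lon 36.0°W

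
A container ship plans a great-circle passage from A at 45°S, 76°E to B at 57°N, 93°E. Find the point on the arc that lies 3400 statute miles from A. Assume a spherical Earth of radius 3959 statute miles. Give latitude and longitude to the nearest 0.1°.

≈ 3.8°N, 83.1°E

From cos δ = sin φ₁ sin φ₂ + cos φ₁ cos φ₂ cos Δλ, the central angle is δ ≈ 1.797 rad (103.0°). The total great-circle distance is δ·R ≈ 1.797 × 3959 ≈ 7116 mi, so the target fraction is f = 3400/7116 ≈ 0.478.
Interpolate at f ≈ 0.478 with slerp weights a = sin((1−f)δ)/sin δ ≈ 0.828, b = sin(fδ)/sin δ ≈ 0.777.
p = a·p₁ + b·p₂ ≈ (0.119, 0.991, 0.066); φ = arcsin(p_z) ≈ 3.79°, λ = atan2(p_y, p_x) ≈ 83.12°.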